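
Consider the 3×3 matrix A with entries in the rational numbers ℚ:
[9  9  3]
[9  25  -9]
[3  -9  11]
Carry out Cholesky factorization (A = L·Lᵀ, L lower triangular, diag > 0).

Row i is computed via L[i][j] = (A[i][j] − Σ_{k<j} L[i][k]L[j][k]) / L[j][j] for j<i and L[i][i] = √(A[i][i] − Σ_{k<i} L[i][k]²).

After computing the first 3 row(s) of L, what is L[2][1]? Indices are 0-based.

L[2][1] = -3

Step 1: L[0][0] = √(9) = 3.
  L[1][0] = (9) / L[0][0] = 3.
Step 2: L[1][1] = √(16) = 4.
  L[2][0] = (3) / L[0][0] = 1.
  L[2][1] = (-12) / L[1][1] = -3.
Step 3: L[2][2] = √(1) = 1.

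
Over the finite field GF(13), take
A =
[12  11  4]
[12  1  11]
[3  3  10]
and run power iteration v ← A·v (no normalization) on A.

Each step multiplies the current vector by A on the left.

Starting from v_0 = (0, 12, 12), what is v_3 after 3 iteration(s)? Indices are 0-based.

v_0 = (0, 12, 12).
v_1 = A·v_0 = (11, 1, 0).
v_2 = A·v_1 = (0, 3, 10).
v_3 = A·v_2 = (8, 9, 5).

v_3 = (8, 9, 5)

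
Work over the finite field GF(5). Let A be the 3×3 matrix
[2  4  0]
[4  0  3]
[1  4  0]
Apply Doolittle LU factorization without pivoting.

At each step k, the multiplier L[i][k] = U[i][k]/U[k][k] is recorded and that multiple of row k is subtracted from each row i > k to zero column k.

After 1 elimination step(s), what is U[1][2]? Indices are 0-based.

U[1][2] = 3

[col 0] pivot 2
  R1 -= 2*R0 → (0, 2, 3)  (L[1][0] := 2)
  R2 -= 3*R0 → (0, 2, 0)  (L[2][0] := 3)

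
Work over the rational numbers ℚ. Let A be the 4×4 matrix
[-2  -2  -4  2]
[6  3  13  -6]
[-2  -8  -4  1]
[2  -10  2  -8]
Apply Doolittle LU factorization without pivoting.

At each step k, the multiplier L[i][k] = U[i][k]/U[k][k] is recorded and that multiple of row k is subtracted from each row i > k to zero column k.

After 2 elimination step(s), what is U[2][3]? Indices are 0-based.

U[2][3] = -1

[col 0] pivot -2
  R1 -= -3*R0 → (0, -3, 1, 0)  (L[1][0] := -3)
  R2 -= 1*R0 → (0, -6, 0, -1)  (L[2][0] := 1)
  R3 -= -1*R0 → (0, -12, -2, -6)  (L[3][0] := -1)
[col 1] pivot -3
  R2 -= 2*R1 → (0, 0, -2, -1)  (L[2][1] := 2)
  R3 -= 4*R1 → (0, 0, -6, -6)  (L[3][1] := 4)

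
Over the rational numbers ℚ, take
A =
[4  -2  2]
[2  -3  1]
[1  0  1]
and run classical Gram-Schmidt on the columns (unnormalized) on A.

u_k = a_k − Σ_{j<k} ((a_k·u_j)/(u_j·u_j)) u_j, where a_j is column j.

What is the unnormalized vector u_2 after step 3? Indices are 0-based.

Step 1: u_0 = a_0 = (4, 2, 1).
Step 2: u_1 = a_1 − (-2/3)·u_0 = (2/3, -5/3, 2/3).
Step 3: u_2 = a_2 − (11/21)·u_0 − (1/11)·u_1 = (-12/77, 8/77, 32/77).

u_2 = (-12/77, 8/77, 32/77)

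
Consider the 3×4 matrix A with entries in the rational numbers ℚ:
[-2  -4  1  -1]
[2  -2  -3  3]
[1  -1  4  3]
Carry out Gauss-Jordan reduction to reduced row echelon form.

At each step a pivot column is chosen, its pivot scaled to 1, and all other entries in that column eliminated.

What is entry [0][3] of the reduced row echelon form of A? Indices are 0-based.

[1] R0 /= -2  ⇒  (1, 2, -1/2, 1/2)
     R1 -= 2·R0  ⇒  (0, -6, -2, 2)
     R2 -= 1·R0  ⇒  (0, -3, 9/2, 5/2)
[2] R1 /= -6  ⇒  (0, 1, 1/3, -1/3)
     R0 -= 2·R1  ⇒  (1, 0, -7/6, 7/6)
     R2 -= -3·R1  ⇒  (0, 0, 11/2, 3/2)
[3] R2 /= 11/2  ⇒  (0, 0, 1, 3/11)
     R0 -= -7/6·R2  ⇒  (1, 0, 0, 49/33)
     R1 -= 1/3·R2  ⇒  (0, 1, 0, -14/33)

M[0][3] = 49/33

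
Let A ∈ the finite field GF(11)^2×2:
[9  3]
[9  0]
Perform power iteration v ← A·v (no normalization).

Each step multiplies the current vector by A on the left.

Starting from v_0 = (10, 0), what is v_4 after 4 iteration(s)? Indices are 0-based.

v_0 = (10, 0).
v_1 = A·v_0 = (2, 2).
v_2 = A·v_1 = (2, 7).
v_3 = A·v_2 = (6, 7).
v_4 = A·v_3 = (9, 10).

v_4 = (9, 10)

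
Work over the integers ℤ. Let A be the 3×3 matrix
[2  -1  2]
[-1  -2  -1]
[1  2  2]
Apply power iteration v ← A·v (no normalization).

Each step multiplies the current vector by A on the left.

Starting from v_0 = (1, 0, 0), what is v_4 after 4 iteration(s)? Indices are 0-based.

v_4 = (63, -14, 23)

v_0 = (1, 0, 0).
v_1 = A·v_0 = (2, -1, 1).
v_2 = A·v_1 = (7, -1, 2).
v_3 = A·v_2 = (19, -7, 9).
v_4 = A·v_3 = (63, -14, 23).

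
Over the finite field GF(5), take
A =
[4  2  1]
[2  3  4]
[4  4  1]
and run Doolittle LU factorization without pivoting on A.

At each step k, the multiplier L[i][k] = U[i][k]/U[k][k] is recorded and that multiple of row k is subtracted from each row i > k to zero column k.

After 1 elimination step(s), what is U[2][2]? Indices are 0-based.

[col 0] pivot 4
  R1 -= 3*R0 → (0, 2, 1)  (L[1][0] := 3)
  R2 -= 1*R0 → (0, 2, 0)  (L[2][0] := 1)

U[2][2] = 0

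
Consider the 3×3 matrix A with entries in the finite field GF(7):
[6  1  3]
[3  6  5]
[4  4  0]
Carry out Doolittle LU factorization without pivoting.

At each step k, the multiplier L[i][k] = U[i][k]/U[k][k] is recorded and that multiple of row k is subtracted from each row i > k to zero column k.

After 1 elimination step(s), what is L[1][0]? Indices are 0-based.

L[1][0] = 4

Step 1: pivot at (0,0) is 6.
  row1 ← row1 − (4)·row0  ⇒  L[1][0]=4, U row1=(0, 2, 0)
  row2 ← row2 − (3)·row0  ⇒  L[2][0]=3, U row2=(0, 1, 5)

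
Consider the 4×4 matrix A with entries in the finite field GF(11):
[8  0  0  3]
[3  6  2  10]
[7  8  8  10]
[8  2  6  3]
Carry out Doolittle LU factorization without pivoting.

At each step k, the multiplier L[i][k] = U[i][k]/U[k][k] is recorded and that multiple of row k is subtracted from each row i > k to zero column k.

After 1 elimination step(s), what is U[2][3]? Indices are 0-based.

U[2][3] = 6

Step 1: pivot at (0,0) is 8.
  row1 ← row1 − (10)·row0  ⇒  L[1][0]=10, U row1=(0, 6, 2, 2)
  row2 ← row2 − (5)·row0  ⇒  L[2][0]=5, U row2=(0, 8, 8, 6)
  row3 ← row3 − (1)·row0  ⇒  L[3][0]=1, U row3=(0, 2, 6, 0)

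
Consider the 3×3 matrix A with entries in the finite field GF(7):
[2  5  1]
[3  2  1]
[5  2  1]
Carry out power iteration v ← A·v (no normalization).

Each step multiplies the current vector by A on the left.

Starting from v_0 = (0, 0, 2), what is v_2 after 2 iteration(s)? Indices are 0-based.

v_0 = (0, 0, 2).
v_1 = A·v_0 = (2, 2, 2).
v_2 = A·v_1 = (2, 5, 2).

v_2 = (2, 5, 2)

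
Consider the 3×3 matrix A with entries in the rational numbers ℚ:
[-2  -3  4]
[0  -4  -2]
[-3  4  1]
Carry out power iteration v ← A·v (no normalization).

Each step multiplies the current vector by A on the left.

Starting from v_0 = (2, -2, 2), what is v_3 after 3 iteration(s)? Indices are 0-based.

v_3 = (32, 20, 246)

v_0 = (2, -2, 2).
v_1 = A·v_0 = (10, 4, -12).
v_2 = A·v_1 = (-80, 8, -26).
v_3 = A·v_2 = (32, 20, 246).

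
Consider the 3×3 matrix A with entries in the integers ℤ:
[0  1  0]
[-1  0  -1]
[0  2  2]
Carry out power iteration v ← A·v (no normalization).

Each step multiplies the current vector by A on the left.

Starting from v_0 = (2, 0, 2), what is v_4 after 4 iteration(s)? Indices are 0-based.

v_0 = (2, 0, 2).
v_1 = A·v_0 = (0, -4, 4).
v_2 = A·v_1 = (-4, -4, 0).
v_3 = A·v_2 = (-4, 4, -8).
v_4 = A·v_3 = (4, 12, -8).

v_4 = (4, 12, -8)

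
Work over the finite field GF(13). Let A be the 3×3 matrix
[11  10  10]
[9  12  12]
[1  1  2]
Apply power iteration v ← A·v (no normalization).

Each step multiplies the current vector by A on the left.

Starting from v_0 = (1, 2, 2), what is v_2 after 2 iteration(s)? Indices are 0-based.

v_2 = (5, 5, 5)

v_0 = (1, 2, 2).
v_1 = A·v_0 = (12, 5, 7).
v_2 = A·v_1 = (5, 5, 5).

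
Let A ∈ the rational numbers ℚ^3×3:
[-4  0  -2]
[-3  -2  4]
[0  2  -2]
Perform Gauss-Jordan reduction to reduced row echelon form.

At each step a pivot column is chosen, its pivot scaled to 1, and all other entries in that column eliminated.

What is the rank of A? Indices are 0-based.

rank = 3

[1] R0 /= -4  ⇒  (1, 0, 1/2)
     R1 -= -3·R0  ⇒  (0, -2, 11/2)
[2] R1 /= -2  ⇒  (0, 1, -11/4)
     R2 -= 2·R1  ⇒  (0, 0, 7/2)
[3] R2 /= 7/2  ⇒  (0, 0, 1)
     R0 -= 1/2·R2  ⇒  (1, 0, 0)
     R1 -= -11/4·R2  ⇒  (0, 1, 0)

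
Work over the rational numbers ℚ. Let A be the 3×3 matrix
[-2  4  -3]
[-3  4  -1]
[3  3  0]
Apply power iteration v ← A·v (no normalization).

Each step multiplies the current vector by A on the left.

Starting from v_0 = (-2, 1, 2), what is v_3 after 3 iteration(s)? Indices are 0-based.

v_0 = (-2, 1, 2).
v_1 = A·v_0 = (2, 8, -3).
v_2 = A·v_1 = (37, 29, 30).
v_3 = A·v_2 = (-48, -25, 198).

v_3 = (-48, -25, 198)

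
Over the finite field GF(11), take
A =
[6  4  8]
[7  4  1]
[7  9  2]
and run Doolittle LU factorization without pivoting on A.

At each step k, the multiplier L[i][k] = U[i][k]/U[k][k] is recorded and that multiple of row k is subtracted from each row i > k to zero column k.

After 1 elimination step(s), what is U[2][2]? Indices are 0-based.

U[2][2] = 0

k=0: U[0][0]=6
  eliminate (1,0): mult=3, new row 1: (0, 3, 10); set L[1][0]=3
  eliminate (2,0): mult=3, new row 2: (0, 8, 0); set L[2][0]=3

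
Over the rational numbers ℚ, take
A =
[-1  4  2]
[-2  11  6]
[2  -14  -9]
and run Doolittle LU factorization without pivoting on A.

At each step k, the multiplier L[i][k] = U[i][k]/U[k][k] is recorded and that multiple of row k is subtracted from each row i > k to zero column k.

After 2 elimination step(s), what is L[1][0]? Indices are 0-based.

k=0: U[0][0]=-1
  eliminate (1,0): mult=2, new row 1: (0, 3, 2); set L[1][0]=2
  eliminate (2,0): mult=-2, new row 2: (0, -6, -5); set L[2][0]=-2
k=1: U[1][1]=3
  eliminate (2,1): mult=-2, new row 2: (0, 0, -1); set L[2][1]=-2

L[1][0] = 2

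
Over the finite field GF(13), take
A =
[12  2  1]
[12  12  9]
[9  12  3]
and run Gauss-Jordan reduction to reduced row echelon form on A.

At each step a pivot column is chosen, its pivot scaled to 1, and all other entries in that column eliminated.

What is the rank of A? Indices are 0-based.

rank = 3

pivot(0,0)=12: scale R0 → (1, 11, 12)
  clear (1,0): R1 −= (12)R0 → (0, 10, 8)
  clear (2,0): R2 −= (9)R0 → (0, 4, 12)
pivot(1,1)=10: scale R1 → (0, 1, 6)
  clear (0,1): R0 −= (11)R1 → (1, 0, 11)
  clear (2,1): R2 −= (4)R1 → (0, 0, 1)
pivot(2,2)=1: scale R2 → (0, 0, 1)
  clear (0,2): R0 −= (11)R2 → (1, 0, 0)
  clear (1,2): R1 −= (6)R2 → (0, 1, 0)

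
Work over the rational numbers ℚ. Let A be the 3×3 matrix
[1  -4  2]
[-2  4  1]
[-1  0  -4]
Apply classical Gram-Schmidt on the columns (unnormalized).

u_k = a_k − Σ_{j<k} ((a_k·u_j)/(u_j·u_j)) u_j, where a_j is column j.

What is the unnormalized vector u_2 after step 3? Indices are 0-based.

u_2 = (7/3, 7/3, -7/3)

Step 1: u_0 = a_0 = (1, -2, -1).
Step 2: u_1 = a_1 − (-2)·u_0 = (-2, 0, -2).
Step 3: u_2 = a_2 − (2/3)·u_0 − (1/2)·u_1 = (7/3, 7/3, -7/3).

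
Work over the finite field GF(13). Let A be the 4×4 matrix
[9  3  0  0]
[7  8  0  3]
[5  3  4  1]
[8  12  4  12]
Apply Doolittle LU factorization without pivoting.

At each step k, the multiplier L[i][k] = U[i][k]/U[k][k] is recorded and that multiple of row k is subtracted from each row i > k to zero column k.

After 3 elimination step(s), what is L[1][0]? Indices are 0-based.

L[1][0] = 8

k=0: U[0][0]=9
  eliminate (1,0): mult=8, new row 1: (0, 10, 0, 3); set L[1][0]=8
  eliminate (2,0): mult=2, new row 2: (0, 10, 4, 1); set L[2][0]=2
  eliminate (3,0): mult=11, new row 3: (0, 5, 4, 12); set L[3][0]=11
k=1: U[1][1]=10
  eliminate (2,1): mult=1, new row 2: (0, 0, 4, 11); set L[2][1]=1
  eliminate (3,1): mult=7, new row 3: (0, 0, 4, 4); set L[3][1]=7
k=2: U[2][2]=4
  eliminate (3,2): mult=1, new row 3: (0, 0, 0, 6); set L[3][2]=1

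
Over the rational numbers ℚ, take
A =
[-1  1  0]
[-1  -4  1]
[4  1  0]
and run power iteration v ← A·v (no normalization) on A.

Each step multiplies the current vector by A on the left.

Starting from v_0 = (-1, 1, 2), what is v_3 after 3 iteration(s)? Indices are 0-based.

v_3 = (2, 14, -13)

v_0 = (-1, 1, 2).
v_1 = A·v_0 = (2, -1, -3).
v_2 = A·v_1 = (-3, -1, 7).
v_3 = A·v_2 = (2, 14, -13).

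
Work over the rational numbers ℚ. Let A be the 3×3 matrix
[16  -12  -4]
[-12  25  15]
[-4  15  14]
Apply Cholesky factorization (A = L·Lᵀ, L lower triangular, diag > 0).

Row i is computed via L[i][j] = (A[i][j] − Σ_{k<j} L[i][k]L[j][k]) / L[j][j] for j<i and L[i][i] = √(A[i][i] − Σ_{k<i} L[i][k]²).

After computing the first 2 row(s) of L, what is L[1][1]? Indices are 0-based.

Step 1: L[0][0] = √(16) = 4.
  L[1][0] = (-12) / L[0][0] = -3.
Step 2: L[1][1] = √(16) = 4.

L[1][1] = 4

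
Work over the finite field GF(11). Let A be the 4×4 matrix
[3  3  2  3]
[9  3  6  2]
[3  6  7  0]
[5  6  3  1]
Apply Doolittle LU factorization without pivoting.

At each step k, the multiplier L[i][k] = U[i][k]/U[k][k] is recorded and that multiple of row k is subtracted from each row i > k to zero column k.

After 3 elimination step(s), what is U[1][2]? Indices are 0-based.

k=0: U[0][0]=3
  eliminate (1,0): mult=3, new row 1: (0, 5, 0, 4); set L[1][0]=3
  eliminate (2,0): mult=1, new row 2: (0, 3, 5, 8); set L[2][0]=1
  eliminate (3,0): mult=9, new row 3: (0, 1, 7, 7); set L[3][0]=9
k=1: U[1][1]=5
  eliminate (2,1): mult=5, new row 2: (0, 0, 5, 10); set L[2][1]=5
  eliminate (3,1): mult=9, new row 3: (0, 0, 7, 4); set L[3][1]=9
k=2: U[2][2]=5
  eliminate (3,2): mult=8, new row 3: (0, 0, 0, 1); set L[3][2]=8

U[1][2] = 0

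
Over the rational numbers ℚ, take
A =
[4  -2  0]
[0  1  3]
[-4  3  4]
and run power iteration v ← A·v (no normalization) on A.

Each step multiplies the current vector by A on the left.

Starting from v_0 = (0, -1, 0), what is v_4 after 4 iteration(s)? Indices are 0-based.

v_0 = (0, -1, 0).
v_1 = A·v_0 = (2, -1, -3).
v_2 = A·v_1 = (10, -10, -23).
v_3 = A·v_2 = (60, -79, -162).
v_4 = A·v_3 = (398, -565, -1125).

v_4 = (398, -565, -1125)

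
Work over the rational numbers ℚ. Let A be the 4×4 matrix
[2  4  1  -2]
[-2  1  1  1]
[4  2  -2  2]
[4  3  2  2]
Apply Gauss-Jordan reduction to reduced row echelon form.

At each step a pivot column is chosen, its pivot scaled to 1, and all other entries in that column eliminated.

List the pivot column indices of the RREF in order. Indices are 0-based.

step 1: normalize row 0 (÷2) = (1, 2, 1/2, -1)
  row 1: subtract -2×row0 = (0, 5, 2, -1)
  row 2: subtract 4×row0 = (0, -6, -4, 6)
  row 3: subtract 4×row0 = (0, -5, 0, 6)
step 2: normalize row 1 (÷5) = (0, 1, 2/5, -1/5)
  row 0: subtract 2×row1 = (1, 0, -3/10, -3/5)
  row 2: subtract -6×row1 = (0, 0, -8/5, 24/5)
  row 3: subtract -5×row1 = (0, 0, 2, 5)
step 3: normalize row 2 (÷-8/5) = (0, 0, 1, -3)
  row 0: subtract -3/10×row2 = (1, 0, 0, -3/2)
  row 1: subtract 2/5×row2 = (0, 1, 0, 1)
  row 3: subtract 2×row2 = (0, 0, 0, 11)
step 4: normalize row 3 (÷11) = (0, 0, 0, 1)
  row 0: subtract -3/2×row3 = (1, 0, 0, 0)
  row 1: subtract 1×row3 = (0, 1, 0, 0)
  row 2: subtract -3×row3 = (0, 0, 1, 0)

pivot columns: 0, 1, 2, 3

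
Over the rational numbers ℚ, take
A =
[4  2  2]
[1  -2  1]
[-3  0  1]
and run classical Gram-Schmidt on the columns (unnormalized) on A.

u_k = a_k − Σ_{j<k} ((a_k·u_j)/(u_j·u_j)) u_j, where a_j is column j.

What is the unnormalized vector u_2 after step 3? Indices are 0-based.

Step 1: u_0 = a_0 = (4, 1, -3).
Step 2: u_1 = a_1 − (3/13)·u_0 = (14/13, -29/13, 9/13).
Step 3: u_2 = a_2 − (3/13)·u_0 − (4/43)·u_1 = (42/43, 42/43, 70/43).

u_2 = (42/43, 42/43, 70/43)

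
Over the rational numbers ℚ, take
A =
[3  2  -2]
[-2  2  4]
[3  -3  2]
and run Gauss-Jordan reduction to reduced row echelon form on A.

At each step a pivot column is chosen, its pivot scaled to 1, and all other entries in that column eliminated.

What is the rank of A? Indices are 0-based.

pivot(0,0)=3: scale R0 → (1, 2/3, -2/3)
  clear (1,0): R1 −= (-2)R0 → (0, 10/3, 8/3)
  clear (2,0): R2 −= (3)R0 → (0, -5, 4)
pivot(1,1)=10/3: scale R1 → (0, 1, 4/5)
  clear (0,1): R0 −= (2/3)R1 → (1, 0, -6/5)
  clear (2,1): R2 −= (-5)R1 → (0, 0, 8)
pivot(2,2)=8: scale R2 → (0, 0, 1)
  clear (0,2): R0 −= (-6/5)R2 → (1, 0, 0)
  clear (1,2): R1 −= (4/5)R2 → (0, 1, 0)

rank = 3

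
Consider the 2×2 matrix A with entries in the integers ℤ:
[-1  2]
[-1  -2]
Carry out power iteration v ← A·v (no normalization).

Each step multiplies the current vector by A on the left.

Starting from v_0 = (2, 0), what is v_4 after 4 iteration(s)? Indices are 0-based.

v_0 = (2, 0).
v_1 = A·v_0 = (-2, -2).
v_2 = A·v_1 = (-2, 6).
v_3 = A·v_2 = (14, -10).
v_4 = A·v_3 = (-34, 6).

v_4 = (-34, 6)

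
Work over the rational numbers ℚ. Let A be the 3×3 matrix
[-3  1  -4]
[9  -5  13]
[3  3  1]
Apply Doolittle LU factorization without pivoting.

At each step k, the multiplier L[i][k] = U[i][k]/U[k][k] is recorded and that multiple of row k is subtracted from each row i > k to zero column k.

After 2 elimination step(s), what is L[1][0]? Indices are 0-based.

L[1][0] = -3

Step 1: pivot at (0,0) is -3.
  row1 ← row1 − (-3)·row0  ⇒  L[1][0]=-3, U row1=(0, -2, 1)
  row2 ← row2 − (-1)·row0  ⇒  L[2][0]=-1, U row2=(0, 4, -3)
Step 2: pivot at (1,1) is -2.
  row2 ← row2 − (-2)·row1  ⇒  L[2][1]=-2, U row2=(0, 0, -1)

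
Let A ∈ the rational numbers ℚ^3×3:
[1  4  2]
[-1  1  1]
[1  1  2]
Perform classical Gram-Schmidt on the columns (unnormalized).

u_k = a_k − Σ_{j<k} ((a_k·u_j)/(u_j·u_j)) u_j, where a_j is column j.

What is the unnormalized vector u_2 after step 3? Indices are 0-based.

Step 1: u_0 = a_0 = (1, -1, 1).
Step 2: u_1 = a_1 − (4/3)·u_0 = (8/3, 7/3, -1/3).
Step 3: u_2 = a_2 − (1)·u_0 − (21/38)·u_1 = (-9/19, 27/38, 45/38).

u_2 = (-9/19, 27/38, 45/38)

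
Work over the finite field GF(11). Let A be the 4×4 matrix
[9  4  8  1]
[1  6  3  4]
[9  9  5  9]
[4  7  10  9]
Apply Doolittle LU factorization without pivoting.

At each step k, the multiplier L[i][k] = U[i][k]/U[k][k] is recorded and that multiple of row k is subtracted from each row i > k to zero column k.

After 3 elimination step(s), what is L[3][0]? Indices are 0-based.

L[3][0] = 9

Step 1: pivot at (0,0) is 9.
  row1 ← row1 − (5)·row0  ⇒  L[1][0]=5, U row1=(0, 8, 7, 10)
  row2 ← row2 − (1)·row0  ⇒  L[2][0]=1, U row2=(0, 5, 8, 8)
  row3 ← row3 − (9)·row0  ⇒  L[3][0]=9, U row3=(0, 4, 4, 0)
Step 2: pivot at (1,1) is 8.
  row2 ← row2 − (2)·row1  ⇒  L[2][1]=2, U row2=(0, 0, 5, 10)
  row3 ← row3 − (6)·row1  ⇒  L[3][1]=6, U row3=(0, 0, 6, 6)
Step 3: pivot at (2,2) is 5.
  row3 ← row3 − (10)·row2  ⇒  L[3][2]=10, U row3=(0, 0, 0, 5)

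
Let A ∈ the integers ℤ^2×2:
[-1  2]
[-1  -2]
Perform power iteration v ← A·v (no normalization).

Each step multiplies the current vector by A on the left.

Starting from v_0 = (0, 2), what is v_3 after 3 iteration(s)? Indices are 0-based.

v_0 = (0, 2).
v_1 = A·v_0 = (4, -4).
v_2 = A·v_1 = (-12, 4).
v_3 = A·v_2 = (20, 4).

v_3 = (20, 4)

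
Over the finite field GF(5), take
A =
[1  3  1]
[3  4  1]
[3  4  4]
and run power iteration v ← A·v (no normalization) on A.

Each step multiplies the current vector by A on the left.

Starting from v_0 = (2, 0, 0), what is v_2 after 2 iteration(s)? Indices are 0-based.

v_0 = (2, 0, 0).
v_1 = A·v_0 = (2, 1, 1).
v_2 = A·v_1 = (1, 1, 4).

v_2 = (1, 1, 4)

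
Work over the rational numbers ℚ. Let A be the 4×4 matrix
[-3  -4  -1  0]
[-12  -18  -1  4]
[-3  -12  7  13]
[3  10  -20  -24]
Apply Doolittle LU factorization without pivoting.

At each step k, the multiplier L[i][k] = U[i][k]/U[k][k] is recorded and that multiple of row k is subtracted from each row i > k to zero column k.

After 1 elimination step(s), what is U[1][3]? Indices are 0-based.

U[1][3] = 4

Step 1: pivot at (0,0) is -3.
  row1 ← row1 − (4)·row0  ⇒  L[1][0]=4, U row1=(0, -2, 3, 4)
  row2 ← row2 − (1)·row0  ⇒  L[2][0]=1, U row2=(0, -8, 8, 13)
  row3 ← row3 − (-1)·row0  ⇒  L[3][0]=-1, U row3=(0, 6, -21, -24)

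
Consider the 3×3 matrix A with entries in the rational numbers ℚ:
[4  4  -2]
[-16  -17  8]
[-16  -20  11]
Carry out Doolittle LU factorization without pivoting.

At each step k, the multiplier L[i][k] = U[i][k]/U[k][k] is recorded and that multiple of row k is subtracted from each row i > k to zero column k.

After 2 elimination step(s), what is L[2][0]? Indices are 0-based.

k=0: U[0][0]=4
  eliminate (1,0): mult=-4, new row 1: (0, -1, 0); set L[1][0]=-4
  eliminate (2,0): mult=-4, new row 2: (0, -4, 3); set L[2][0]=-4
k=1: U[1][1]=-1
  eliminate (2,1): mult=4, new row 2: (0, 0, 3); set L[2][1]=4

L[2][0] = -4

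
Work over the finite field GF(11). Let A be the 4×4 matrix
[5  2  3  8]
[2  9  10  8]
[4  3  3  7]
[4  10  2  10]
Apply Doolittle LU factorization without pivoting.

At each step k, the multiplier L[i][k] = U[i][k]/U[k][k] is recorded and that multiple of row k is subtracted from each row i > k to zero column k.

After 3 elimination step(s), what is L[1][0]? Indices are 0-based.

L[1][0] = 7

k=0: U[0][0]=5
  eliminate (1,0): mult=7, new row 1: (0, 6, 0, 7); set L[1][0]=7
  eliminate (2,0): mult=3, new row 2: (0, 8, 5, 5); set L[2][0]=3
  eliminate (3,0): mult=3, new row 3: (0, 4, 4, 8); set L[3][0]=3
k=1: U[1][1]=6
  eliminate (2,1): mult=5, new row 2: (0, 0, 5, 3); set L[2][1]=5
  eliminate (3,1): mult=8, new row 3: (0, 0, 4, 7); set L[3][1]=8
k=2: U[2][2]=5
  eliminate (3,2): mult=3, new row 3: (0, 0, 0, 9); set L[3][2]=3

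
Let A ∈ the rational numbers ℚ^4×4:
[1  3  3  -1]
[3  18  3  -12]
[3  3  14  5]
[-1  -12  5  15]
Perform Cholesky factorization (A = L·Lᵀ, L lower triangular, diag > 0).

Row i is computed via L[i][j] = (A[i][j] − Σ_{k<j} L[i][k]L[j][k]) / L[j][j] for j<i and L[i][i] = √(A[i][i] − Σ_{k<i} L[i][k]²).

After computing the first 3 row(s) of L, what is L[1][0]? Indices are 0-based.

Step 1: L[0][0] = √(1) = 1.
  L[1][0] = (3) / L[0][0] = 3.
Step 2: L[1][1] = √(9) = 3.
  L[2][0] = (3) / L[0][0] = 3.
  L[2][1] = (-6) / L[1][1] = -2.
Step 3: L[2][2] = √(1) = 1.

L[1][0] = 3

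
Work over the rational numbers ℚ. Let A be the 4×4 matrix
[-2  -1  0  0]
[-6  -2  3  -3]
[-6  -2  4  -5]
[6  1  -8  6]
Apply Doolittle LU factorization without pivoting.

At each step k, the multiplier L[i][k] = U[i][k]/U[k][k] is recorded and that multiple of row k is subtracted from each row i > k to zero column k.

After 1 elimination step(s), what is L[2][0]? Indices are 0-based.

Step 1: pivot at (0,0) is -2.
  row1 ← row1 − (3)·row0  ⇒  L[1][0]=3, U row1=(0, 1, 3, -3)
  row2 ← row2 − (3)·row0  ⇒  L[2][0]=3, U row2=(0, 1, 4, -5)
  row3 ← row3 − (-3)·row0  ⇒  L[3][0]=-3, U row3=(0, -2, -8, 6)

L[2][0] = 3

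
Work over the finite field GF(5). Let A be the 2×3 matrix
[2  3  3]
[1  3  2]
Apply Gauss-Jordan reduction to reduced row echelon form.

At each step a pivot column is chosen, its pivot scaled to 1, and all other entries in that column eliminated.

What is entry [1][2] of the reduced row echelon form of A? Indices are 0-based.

M[1][2] = 2

[1] R0 /= 2  ⇒  (1, 4, 4)
     R1 -= 1·R0  ⇒  (0, 4, 3)
[2] R1 /= 4  ⇒  (0, 1, 2)
     R0 -= 4·R1  ⇒  (1, 0, 1)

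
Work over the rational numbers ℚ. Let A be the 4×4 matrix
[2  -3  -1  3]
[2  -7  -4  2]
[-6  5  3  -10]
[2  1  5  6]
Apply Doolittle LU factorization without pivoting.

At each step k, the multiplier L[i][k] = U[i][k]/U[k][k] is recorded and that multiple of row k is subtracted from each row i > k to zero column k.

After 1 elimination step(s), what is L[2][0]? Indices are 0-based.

Step 1: pivot at (0,0) is 2.
  row1 ← row1 − (1)·row0  ⇒  L[1][0]=1, U row1=(0, -4, -3, -1)
  row2 ← row2 − (-3)·row0  ⇒  L[2][0]=-3, U row2=(0, -4, 0, -1)
  row3 ← row3 − (1)·row0  ⇒  L[3][0]=1, U row3=(0, 4, 6, 3)

L[2][0] = -3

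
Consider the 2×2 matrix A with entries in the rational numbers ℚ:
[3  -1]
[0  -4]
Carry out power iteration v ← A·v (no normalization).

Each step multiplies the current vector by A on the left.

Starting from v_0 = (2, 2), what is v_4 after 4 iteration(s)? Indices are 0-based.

v_4 = (212, 512)

v_0 = (2, 2).
v_1 = A·v_0 = (4, -8).
v_2 = A·v_1 = (20, 32).
v_3 = A·v_2 = (28, -128).
v_4 = A·v_3 = (212, 512).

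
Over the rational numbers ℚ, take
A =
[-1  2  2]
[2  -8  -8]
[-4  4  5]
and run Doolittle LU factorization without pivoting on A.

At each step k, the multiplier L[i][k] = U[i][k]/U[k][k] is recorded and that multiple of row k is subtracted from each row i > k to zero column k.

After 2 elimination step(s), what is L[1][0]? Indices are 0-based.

Step 1: pivot at (0,0) is -1.
  row1 ← row1 − (-2)·row0  ⇒  L[1][0]=-2, U row1=(0, -4, -4)
  row2 ← row2 − (4)·row0  ⇒  L[2][0]=4, U row2=(0, -4, -3)
Step 2: pivot at (1,1) is -4.
  row2 ← row2 − (1)·row1  ⇒  L[2][1]=1, U row2=(0, 0, 1)

L[1][0] = -2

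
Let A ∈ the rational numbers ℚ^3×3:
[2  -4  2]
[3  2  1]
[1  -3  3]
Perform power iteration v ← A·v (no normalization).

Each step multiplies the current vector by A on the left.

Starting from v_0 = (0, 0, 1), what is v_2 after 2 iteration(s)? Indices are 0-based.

v_2 = (6, 11, 8)

v_0 = (0, 0, 1).
v_1 = A·v_0 = (2, 1, 3).
v_2 = A·v_1 = (6, 11, 8).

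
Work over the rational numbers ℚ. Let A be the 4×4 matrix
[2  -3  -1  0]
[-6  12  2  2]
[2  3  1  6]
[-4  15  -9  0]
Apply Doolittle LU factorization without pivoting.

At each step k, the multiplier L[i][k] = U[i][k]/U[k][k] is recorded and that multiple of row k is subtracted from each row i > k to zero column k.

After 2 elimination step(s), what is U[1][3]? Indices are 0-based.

k=0: U[0][0]=2
  eliminate (1,0): mult=-3, new row 1: (0, 3, -1, 2); set L[1][0]=-3
  eliminate (2,0): mult=1, new row 2: (0, 6, 2, 6); set L[2][0]=1
  eliminate (3,0): mult=-2, new row 3: (0, 9, -11, 0); set L[3][0]=-2
k=1: U[1][1]=3
  eliminate (2,1): mult=2, new row 2: (0, 0, 4, 2); set L[2][1]=2
  eliminate (3,1): mult=3, new row 3: (0, 0, -8, -6); set L[3][1]=3

U[1][3] = 2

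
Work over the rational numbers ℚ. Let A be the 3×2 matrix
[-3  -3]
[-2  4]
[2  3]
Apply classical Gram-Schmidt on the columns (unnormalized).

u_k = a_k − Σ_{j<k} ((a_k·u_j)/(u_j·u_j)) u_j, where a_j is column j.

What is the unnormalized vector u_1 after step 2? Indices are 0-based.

Step 1: u_0 = a_0 = (-3, -2, 2).
Step 2: u_1 = a_1 − (7/17)·u_0 = (-30/17, 82/17, 37/17).

u_1 = (-30/17, 82/17, 37/17)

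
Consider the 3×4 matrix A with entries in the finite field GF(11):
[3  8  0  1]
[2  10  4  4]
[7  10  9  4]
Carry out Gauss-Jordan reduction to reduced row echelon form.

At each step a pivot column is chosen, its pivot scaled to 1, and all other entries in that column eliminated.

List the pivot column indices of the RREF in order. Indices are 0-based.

pivot columns: 0, 1, 2

pivot(0,0)=3: scale R0 → (1, 10, 0, 4)
  clear (1,0): R1 −= (2)R0 → (0, 1, 4, 7)
  clear (2,0): R2 −= (7)R0 → (0, 6, 9, 9)
pivot(1,1)=1: scale R1 → (0, 1, 4, 7)
  clear (0,1): R0 −= (10)R1 → (1, 0, 4, 0)
  clear (2,1): R2 −= (6)R1 → (0, 0, 7, 0)
pivot(2,2)=7: scale R2 → (0, 0, 1, 0)
  clear (0,2): R0 −= (4)R2 → (1, 0, 0, 0)
  clear (1,2): R1 −= (4)R2 → (0, 1, 0, 7)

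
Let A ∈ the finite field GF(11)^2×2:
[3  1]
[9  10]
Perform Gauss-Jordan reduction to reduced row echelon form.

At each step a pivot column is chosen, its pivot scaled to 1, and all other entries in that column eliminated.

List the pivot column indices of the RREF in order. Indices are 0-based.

pivot(0,0)=3: scale R0 → (1, 4)
  clear (1,0): R1 −= (9)R0 → (0, 7)
pivot(1,1)=7: scale R1 → (0, 1)
  clear (0,1): R0 −= (4)R1 → (1, 0)

pivot columns: 0, 1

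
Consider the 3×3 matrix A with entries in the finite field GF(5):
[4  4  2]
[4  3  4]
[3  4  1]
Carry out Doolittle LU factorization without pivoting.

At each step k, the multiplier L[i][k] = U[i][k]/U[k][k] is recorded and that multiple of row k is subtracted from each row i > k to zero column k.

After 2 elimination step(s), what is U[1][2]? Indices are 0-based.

U[1][2] = 2

Step 1: pivot at (0,0) is 4.
  row1 ← row1 − (1)·row0  ⇒  L[1][0]=1, U row1=(0, 4, 2)
  row2 ← row2 − (2)·row0  ⇒  L[2][0]=2, U row2=(0, 1, 2)
Step 2: pivot at (1,1) is 4.
  row2 ← row2 − (4)·row1  ⇒  L[2][1]=4, U row2=(0, 0, 4)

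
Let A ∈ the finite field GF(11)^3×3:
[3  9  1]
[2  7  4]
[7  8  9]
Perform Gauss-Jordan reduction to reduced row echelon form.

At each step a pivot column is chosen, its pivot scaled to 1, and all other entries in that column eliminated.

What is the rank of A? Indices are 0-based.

rank = 3

pivot(0,0)=3: scale R0 → (1, 3, 4)
  clear (1,0): R1 −= (2)R0 → (0, 1, 7)
  clear (2,0): R2 −= (7)R0 → (0, 9, 3)
pivot(1,1)=1: scale R1 → (0, 1, 7)
  clear (0,1): R0 −= (3)R1 → (1, 0, 5)
  clear (2,1): R2 −= (9)R1 → (0, 0, 6)
pivot(2,2)=6: scale R2 → (0, 0, 1)
  clear (0,2): R0 −= (5)R2 → (1, 0, 0)
  clear (1,2): R1 −= (7)R2 → (0, 1, 0)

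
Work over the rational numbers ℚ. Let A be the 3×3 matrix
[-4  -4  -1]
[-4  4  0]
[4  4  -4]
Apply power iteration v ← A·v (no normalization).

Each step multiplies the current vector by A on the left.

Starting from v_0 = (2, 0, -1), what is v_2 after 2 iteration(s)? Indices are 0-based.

v_2 = (48, -4, -108)

v_0 = (2, 0, -1).
v_1 = A·v_0 = (-7, -8, 12).
v_2 = A·v_1 = (48, -4, -108).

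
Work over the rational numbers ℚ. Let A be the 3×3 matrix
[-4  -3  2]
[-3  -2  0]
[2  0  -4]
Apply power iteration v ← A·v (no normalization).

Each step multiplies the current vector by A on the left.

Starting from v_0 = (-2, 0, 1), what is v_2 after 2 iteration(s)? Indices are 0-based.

v_0 = (-2, 0, 1).
v_1 = A·v_0 = (10, 6, -8).
v_2 = A·v_1 = (-74, -42, 52).

v_2 = (-74, -42, 52)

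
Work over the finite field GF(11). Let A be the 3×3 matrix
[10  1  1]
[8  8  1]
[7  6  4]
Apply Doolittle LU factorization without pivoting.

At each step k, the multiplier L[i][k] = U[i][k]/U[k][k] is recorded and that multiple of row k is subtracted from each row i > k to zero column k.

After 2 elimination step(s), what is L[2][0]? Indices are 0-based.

[col 0] pivot 10
  R1 -= 3*R0 → (0, 5, 9)  (L[1][0] := 3)
  R2 -= 4*R0 → (0, 2, 0)  (L[2][0] := 4)
[col 1] pivot 5
  R2 -= 7*R1 → (0, 0, 3)  (L[2][1] := 7)

L[2][0] = 4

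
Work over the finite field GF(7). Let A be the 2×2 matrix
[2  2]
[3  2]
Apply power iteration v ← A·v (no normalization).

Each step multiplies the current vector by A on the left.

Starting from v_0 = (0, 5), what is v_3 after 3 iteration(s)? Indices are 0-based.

v_3 = (5, 3)

v_0 = (0, 5).
v_1 = A·v_0 = (3, 3).
v_2 = A·v_1 = (5, 1).
v_3 = A·v_2 = (5, 3).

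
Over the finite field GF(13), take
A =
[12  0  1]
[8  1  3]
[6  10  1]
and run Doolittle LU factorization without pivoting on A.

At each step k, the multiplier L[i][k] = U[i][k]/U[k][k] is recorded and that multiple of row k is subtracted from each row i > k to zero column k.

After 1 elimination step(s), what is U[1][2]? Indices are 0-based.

Step 1: pivot at (0,0) is 12.
  row1 ← row1 − (5)·row0  ⇒  L[1][0]=5, U row1=(0, 1, 11)
  row2 ← row2 − (7)·row0  ⇒  L[2][0]=7, U row2=(0, 10, 7)

U[1][2] = 11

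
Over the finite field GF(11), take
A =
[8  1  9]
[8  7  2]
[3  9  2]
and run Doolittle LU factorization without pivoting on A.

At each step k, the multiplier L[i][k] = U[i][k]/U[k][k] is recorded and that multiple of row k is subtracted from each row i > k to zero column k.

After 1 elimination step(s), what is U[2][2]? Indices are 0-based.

k=0: U[0][0]=8
  eliminate (1,0): mult=1, new row 1: (0, 6, 4); set L[1][0]=1
  eliminate (2,0): mult=10, new row 2: (0, 10, 0); set L[2][0]=10

U[2][2] = 0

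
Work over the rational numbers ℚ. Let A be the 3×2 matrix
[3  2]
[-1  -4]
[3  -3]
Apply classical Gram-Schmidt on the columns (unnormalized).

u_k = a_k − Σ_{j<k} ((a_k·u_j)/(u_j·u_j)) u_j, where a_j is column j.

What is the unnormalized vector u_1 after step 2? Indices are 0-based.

Step 1: u_0 = a_0 = (3, -1, 3).
Step 2: u_1 = a_1 − (1/19)·u_0 = (35/19, -75/19, -60/19).

u_1 = (35/19, -75/19, -60/19)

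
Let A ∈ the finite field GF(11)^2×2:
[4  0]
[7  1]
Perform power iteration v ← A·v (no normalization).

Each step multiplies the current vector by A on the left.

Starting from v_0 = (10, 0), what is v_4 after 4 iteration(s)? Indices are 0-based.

v_0 = (10, 0).
v_1 = A·v_0 = (7, 4).
v_2 = A·v_1 = (6, 9).
v_3 = A·v_2 = (2, 7).
v_4 = A·v_3 = (8, 10).

v_4 = (8, 10)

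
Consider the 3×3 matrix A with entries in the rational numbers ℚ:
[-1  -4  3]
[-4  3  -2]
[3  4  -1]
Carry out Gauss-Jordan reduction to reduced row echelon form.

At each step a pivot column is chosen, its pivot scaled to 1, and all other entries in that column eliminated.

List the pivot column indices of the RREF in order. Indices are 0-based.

step 1: normalize row 0 (÷-1) = (1, 4, -3)
  row 1: subtract -4×row0 = (0, 19, -14)
  row 2: subtract 3×row0 = (0, -8, 8)
step 2: normalize row 1 (÷19) = (0, 1, -14/19)
  row 0: subtract 4×row1 = (1, 0, -1/19)
  row 2: subtract -8×row1 = (0, 0, 40/19)
step 3: normalize row 2 (÷40/19) = (0, 0, 1)
  row 0: subtract -1/19×row2 = (1, 0, 0)
  row 1: subtract -14/19×row2 = (0, 1, 0)

pivot columns: 0, 1, 2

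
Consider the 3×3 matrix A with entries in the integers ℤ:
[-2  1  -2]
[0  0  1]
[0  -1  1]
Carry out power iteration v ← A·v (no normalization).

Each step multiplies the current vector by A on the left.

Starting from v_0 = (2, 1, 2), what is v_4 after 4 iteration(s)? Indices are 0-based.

v_0 = (2, 1, 2).
v_1 = A·v_0 = (-7, 2, 1).
v_2 = A·v_1 = (14, 1, -1).
v_3 = A·v_2 = (-25, -1, -2).
v_4 = A·v_3 = (53, -2, -1).

v_4 = (53, -2, -1)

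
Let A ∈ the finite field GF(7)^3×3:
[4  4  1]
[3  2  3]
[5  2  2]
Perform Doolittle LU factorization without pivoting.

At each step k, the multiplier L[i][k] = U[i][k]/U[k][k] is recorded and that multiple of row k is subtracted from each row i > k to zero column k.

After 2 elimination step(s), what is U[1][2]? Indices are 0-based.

[col 0] pivot 4
  R1 -= 6*R0 → (0, 6, 4)  (L[1][0] := 6)
  R2 -= 3*R0 → (0, 4, 6)  (L[2][0] := 3)
[col 1] pivot 6
  R2 -= 3*R1 → (0, 0, 1)  (L[2][1] := 3)

U[1][2] = 4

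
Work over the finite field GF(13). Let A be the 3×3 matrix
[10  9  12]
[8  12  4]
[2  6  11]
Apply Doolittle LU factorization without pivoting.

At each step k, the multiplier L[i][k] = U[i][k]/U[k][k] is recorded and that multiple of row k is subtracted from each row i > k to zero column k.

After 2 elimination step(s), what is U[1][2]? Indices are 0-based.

U[1][2] = 10

Step 1: pivot at (0,0) is 10.
  row1 ← row1 − (6)·row0  ⇒  L[1][0]=6, U row1=(0, 10, 10)
  row2 ← row2 − (8)·row0  ⇒  L[2][0]=8, U row2=(0, 12, 6)
Step 2: pivot at (1,1) is 10.
  row2 ← row2 − (9)·row1  ⇒  L[2][1]=9, U row2=(0, 0, 7)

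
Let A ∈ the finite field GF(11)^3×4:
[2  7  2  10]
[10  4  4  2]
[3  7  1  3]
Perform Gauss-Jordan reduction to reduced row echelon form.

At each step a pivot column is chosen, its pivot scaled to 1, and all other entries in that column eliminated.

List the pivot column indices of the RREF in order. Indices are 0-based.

[1] R0 /= 2  ⇒  (1, 9, 1, 5)
     R1 -= 10·R0  ⇒  (0, 2, 5, 7)
     R2 -= 3·R0  ⇒  (0, 2, 9, 10)
[2] R1 /= 2  ⇒  (0, 1, 8, 9)
     R0 -= 9·R1  ⇒  (1, 0, 6, 1)
     R2 -= 2·R1  ⇒  (0, 0, 4, 3)
[3] R2 /= 4  ⇒  (0, 0, 1, 9)
     R0 -= 6·R2  ⇒  (1, 0, 0, 2)
     R1 -= 8·R2  ⇒  (0, 1, 0, 3)

pivot columns: 0, 1, 2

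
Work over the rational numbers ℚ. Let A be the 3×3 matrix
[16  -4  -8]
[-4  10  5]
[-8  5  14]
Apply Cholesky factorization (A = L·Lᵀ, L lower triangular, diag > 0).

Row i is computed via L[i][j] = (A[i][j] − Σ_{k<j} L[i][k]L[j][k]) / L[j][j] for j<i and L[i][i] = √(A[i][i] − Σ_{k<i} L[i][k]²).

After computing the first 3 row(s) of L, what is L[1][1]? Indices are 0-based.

L[1][1] = 3

Step 1: L[0][0] = √(16) = 4.
  L[1][0] = (-4) / L[0][0] = -1.
Step 2: L[1][1] = √(9) = 3.
  L[2][0] = (-8) / L[0][0] = -2.
  L[2][1] = (3) / L[1][1] = 1.
Step 3: L[2][2] = √(9) = 3.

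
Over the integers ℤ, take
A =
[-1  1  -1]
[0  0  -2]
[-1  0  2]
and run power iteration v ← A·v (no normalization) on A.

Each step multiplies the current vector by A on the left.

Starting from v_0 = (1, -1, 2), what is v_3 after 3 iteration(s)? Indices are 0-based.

v_0 = (1, -1, 2).
v_1 = A·v_0 = (-4, -4, 3).
v_2 = A·v_1 = (-3, -6, 10).
v_3 = A·v_2 = (-13, -20, 23).

v_3 = (-13, -20, 23)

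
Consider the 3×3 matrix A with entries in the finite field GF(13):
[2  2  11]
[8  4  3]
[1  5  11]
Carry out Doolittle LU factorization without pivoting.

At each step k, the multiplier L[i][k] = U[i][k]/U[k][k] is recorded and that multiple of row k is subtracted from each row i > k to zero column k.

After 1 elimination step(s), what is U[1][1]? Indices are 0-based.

[col 0] pivot 2
  R1 -= 4*R0 → (0, 9, 11)  (L[1][0] := 4)
  R2 -= 7*R0 → (0, 4, 12)  (L[2][0] := 7)

U[1][1] = 9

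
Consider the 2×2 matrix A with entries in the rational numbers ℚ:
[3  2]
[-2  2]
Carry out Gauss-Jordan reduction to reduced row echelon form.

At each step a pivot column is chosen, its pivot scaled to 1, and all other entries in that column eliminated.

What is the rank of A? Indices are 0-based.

rank = 2

pivot(0,0)=3: scale R0 → (1, 2/3)
  clear (1,0): R1 −= (-2)R0 → (0, 10/3)
pivot(1,1)=10/3: scale R1 → (0, 1)
  clear (0,1): R0 −= (2/3)R1 → (1, 0)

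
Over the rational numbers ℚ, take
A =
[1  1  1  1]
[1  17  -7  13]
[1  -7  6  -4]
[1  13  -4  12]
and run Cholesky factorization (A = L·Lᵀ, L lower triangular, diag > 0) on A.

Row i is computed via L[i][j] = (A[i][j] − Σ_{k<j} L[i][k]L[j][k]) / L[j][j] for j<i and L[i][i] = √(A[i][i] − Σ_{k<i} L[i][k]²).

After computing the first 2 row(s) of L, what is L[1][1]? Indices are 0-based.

L[1][1] = 4

Step 1: L[0][0] = √(1) = 1.
  L[1][0] = (1) / L[0][0] = 1.
Step 2: L[1][1] = √(16) = 4.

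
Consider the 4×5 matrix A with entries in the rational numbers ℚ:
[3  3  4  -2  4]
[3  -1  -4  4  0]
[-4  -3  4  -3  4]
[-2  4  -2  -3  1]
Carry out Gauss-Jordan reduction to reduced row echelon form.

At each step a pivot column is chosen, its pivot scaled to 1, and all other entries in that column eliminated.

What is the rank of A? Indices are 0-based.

rank = 4

[1] R0 /= 3  ⇒  (1, 1, 4/3, -2/3, 4/3)
     R1 -= 3·R0  ⇒  (0, -4, -8, 6, -4)
     R2 -= -4·R0  ⇒  (0, 1, 28/3, -17/3, 28/3)
     R3 -= -2·R0  ⇒  (0, 6, 2/3, -13/3, 11/3)
[2] R1 /= -4  ⇒  (0, 1, 2, -3/2, 1)
     R0 -= 1·R1  ⇒  (1, 0, -2/3, 5/6, 1/3)
     R2 -= 1·R1  ⇒  (0, 0, 22/3, -25/6, 25/3)
     R3 -= 6·R1  ⇒  (0, 0, -34/3, 14/3, -7/3)
[3] R2 /= 22/3  ⇒  (0, 0, 1, -25/44, 25/22)
     R0 -= -2/3·R2  ⇒  (1, 0, 0, 5/11, 12/11)
     R1 -= 2·R2  ⇒  (0, 1, 0, -4/11, -14/11)
     R3 -= -34/3·R2  ⇒  (0, 0, 0, -39/22, 116/11)
[4] R3 /= -39/22  ⇒  (0, 0, 0, 1, -232/39)
     R0 -= 5/11·R3  ⇒  (1, 0, 0, 0, 148/39)
     R1 -= -4/11·R3  ⇒  (0, 1, 0, 0, -134/39)
     R2 -= -25/44·R3  ⇒  (0, 0, 1, 0, -175/78)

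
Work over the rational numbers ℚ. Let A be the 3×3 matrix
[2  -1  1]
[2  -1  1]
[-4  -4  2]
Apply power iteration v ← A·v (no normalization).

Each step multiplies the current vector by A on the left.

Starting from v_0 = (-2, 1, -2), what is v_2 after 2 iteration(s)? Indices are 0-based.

v_2 = (-7, -7, 56)

v_0 = (-2, 1, -2).
v_1 = A·v_0 = (-7, -7, 0).
v_2 = A·v_1 = (-7, -7, 56).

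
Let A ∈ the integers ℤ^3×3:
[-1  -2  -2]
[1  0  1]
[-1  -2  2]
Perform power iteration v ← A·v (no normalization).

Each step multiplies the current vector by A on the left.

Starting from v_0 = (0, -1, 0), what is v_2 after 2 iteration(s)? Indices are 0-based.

v_0 = (0, -1, 0).
v_1 = A·v_0 = (2, 0, 2).
v_2 = A·v_1 = (-6, 4, 2).

v_2 = (-6, 4, 2)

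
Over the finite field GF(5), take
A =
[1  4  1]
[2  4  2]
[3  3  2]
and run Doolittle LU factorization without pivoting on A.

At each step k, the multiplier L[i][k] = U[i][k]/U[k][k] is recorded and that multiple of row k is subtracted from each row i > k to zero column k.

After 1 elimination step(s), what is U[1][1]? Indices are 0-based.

U[1][1] = 1

k=0: U[0][0]=1
  eliminate (1,0): mult=2, new row 1: (0, 1, 0); set L[1][0]=2
  eliminate (2,0): mult=3, new row 2: (0, 1, 4); set L[2][0]=3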